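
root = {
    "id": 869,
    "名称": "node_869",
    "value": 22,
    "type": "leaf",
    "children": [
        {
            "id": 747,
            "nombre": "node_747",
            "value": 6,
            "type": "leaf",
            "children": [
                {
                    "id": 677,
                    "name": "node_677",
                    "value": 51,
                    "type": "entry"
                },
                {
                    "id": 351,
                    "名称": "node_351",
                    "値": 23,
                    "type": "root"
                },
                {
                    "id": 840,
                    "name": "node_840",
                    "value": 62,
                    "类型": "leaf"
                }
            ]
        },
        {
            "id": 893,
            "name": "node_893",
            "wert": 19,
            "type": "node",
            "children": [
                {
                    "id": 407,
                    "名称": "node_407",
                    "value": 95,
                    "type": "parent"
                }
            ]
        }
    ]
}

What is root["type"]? "leaf"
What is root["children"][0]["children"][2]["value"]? 62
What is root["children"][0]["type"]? "leaf"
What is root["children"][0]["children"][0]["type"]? "entry"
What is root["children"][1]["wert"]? 19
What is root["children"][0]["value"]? 6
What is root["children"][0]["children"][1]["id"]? 351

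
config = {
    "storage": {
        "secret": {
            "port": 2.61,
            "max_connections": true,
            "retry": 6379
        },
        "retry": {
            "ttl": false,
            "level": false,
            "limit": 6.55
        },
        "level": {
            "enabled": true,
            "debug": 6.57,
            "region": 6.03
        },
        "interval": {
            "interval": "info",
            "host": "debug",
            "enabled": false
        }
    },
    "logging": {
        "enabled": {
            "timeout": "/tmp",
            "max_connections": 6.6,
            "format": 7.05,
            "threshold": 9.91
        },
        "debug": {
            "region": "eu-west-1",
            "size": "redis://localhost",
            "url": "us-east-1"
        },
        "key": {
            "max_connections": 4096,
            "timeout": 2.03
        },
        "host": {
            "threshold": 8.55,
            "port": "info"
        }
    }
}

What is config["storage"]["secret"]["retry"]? 6379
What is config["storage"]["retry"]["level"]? False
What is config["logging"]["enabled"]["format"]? 7.05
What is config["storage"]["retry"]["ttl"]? False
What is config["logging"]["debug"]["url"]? "us-east-1"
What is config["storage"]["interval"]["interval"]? "info"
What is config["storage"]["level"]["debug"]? 6.57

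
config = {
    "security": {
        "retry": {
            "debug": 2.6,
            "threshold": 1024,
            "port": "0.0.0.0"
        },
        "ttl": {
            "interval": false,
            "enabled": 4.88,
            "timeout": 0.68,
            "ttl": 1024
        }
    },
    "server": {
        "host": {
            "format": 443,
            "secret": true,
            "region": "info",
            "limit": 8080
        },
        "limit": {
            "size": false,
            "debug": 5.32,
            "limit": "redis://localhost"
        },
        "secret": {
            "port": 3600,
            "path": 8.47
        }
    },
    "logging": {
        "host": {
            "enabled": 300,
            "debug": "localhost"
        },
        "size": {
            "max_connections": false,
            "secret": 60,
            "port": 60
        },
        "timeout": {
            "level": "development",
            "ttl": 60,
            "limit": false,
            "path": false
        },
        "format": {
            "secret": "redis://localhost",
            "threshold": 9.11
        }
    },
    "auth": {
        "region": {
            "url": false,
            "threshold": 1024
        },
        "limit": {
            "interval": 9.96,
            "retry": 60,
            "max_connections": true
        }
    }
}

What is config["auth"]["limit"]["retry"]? 60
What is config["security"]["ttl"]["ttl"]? 1024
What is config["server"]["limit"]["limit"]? "redis://localhost"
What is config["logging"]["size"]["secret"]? 60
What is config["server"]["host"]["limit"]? 8080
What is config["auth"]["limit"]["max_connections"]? True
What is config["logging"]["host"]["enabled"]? 300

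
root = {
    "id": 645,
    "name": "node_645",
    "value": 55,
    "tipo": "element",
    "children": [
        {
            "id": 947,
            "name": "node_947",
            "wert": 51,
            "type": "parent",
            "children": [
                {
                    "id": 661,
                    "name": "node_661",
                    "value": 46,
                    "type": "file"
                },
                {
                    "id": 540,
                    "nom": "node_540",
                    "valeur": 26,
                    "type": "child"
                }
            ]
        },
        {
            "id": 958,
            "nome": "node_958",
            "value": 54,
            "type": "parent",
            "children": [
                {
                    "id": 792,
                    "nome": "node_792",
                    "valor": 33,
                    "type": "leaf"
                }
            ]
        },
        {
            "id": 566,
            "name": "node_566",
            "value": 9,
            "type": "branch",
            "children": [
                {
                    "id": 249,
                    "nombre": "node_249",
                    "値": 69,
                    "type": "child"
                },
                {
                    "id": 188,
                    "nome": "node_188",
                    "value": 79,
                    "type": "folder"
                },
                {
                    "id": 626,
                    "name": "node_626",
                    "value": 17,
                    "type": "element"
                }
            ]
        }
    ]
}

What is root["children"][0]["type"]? "parent"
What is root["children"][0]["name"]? "node_947"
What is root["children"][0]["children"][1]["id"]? 540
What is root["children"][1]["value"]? 54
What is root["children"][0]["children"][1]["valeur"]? 26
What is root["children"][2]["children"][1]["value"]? 79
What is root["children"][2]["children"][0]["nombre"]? "node_249"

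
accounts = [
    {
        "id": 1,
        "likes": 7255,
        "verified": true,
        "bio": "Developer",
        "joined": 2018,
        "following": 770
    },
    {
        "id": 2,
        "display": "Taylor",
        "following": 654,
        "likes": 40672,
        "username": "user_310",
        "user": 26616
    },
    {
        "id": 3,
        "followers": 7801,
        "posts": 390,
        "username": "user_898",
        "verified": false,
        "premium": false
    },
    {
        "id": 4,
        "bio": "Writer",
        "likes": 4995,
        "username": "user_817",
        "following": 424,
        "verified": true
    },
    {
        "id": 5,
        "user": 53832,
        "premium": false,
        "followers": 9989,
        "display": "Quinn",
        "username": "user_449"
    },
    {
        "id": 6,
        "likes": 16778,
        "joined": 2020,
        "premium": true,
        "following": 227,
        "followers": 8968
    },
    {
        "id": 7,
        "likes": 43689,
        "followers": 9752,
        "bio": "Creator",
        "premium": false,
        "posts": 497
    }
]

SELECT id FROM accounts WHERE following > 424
[1, 2]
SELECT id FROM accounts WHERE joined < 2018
[]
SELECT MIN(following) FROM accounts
227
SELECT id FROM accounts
[1, 2, 3, 4, 5, 6, 7]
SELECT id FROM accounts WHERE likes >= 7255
[1, 2, 6, 7]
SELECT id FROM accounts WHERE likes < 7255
[4]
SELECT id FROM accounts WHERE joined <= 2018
[1]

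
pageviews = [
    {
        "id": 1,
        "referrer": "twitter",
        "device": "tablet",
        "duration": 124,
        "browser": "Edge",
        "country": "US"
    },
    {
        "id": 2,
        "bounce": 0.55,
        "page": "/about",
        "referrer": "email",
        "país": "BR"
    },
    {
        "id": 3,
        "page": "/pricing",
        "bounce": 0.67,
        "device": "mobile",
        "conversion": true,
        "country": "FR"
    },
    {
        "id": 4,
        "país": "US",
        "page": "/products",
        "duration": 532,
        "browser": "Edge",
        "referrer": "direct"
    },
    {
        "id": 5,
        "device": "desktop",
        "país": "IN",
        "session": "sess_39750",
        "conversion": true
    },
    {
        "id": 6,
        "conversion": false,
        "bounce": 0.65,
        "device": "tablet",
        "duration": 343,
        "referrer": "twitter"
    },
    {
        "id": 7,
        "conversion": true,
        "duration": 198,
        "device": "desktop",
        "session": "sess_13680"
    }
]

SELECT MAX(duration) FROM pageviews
532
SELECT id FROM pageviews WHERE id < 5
[1, 2, 3, 4]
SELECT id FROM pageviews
[1, 2, 3, 4, 5, 6, 7]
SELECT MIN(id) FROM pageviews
1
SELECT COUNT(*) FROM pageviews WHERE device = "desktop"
2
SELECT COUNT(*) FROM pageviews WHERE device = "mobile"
1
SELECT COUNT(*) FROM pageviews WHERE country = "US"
1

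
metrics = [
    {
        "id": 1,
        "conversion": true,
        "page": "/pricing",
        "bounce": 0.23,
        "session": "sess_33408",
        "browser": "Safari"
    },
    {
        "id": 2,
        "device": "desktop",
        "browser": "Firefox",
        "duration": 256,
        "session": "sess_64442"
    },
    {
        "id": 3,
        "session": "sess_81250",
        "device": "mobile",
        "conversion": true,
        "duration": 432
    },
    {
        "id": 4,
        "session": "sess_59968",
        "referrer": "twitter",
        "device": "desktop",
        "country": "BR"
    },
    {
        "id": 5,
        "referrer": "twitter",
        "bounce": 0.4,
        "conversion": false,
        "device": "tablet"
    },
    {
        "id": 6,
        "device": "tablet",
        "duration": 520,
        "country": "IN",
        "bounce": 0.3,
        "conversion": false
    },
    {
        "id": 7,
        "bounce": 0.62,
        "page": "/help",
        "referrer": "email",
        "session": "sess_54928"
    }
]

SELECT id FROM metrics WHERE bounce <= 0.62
[1, 5, 6, 7]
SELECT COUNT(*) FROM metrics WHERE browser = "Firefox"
1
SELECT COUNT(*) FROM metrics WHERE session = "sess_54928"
1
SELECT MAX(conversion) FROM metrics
True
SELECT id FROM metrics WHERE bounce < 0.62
[1, 5, 6]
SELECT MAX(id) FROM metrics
7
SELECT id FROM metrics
[1, 2, 3, 4, 5, 6, 7]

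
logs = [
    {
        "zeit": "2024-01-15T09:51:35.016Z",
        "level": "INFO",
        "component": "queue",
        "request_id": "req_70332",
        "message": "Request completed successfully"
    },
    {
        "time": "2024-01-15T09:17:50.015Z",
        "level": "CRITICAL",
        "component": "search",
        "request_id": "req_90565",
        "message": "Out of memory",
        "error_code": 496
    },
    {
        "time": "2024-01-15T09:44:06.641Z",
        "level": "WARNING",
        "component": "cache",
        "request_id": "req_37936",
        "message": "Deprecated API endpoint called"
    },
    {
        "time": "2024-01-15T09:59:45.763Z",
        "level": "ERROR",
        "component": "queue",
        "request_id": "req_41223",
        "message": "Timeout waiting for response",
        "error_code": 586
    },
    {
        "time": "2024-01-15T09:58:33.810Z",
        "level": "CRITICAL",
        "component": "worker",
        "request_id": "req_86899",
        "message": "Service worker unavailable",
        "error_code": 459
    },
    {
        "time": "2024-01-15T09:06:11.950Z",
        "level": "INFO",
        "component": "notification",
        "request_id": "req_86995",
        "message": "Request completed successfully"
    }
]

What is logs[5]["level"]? "INFO"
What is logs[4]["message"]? "Service worker unavailable"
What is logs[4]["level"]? "CRITICAL"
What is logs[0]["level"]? "INFO"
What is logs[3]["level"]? "ERROR"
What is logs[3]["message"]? "Timeout waiting for response"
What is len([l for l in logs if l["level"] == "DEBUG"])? 0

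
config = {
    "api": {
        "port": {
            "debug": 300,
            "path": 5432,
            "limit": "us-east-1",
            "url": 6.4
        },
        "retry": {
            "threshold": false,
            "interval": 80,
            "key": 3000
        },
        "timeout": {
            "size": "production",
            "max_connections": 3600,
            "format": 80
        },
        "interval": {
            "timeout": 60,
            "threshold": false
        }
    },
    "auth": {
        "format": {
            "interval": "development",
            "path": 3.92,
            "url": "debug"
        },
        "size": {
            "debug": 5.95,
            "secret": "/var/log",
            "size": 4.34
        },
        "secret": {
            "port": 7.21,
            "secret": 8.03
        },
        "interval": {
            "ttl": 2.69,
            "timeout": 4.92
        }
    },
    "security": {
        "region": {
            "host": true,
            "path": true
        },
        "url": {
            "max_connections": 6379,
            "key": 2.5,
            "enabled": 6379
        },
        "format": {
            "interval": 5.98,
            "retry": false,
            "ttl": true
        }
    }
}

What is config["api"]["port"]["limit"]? "us-east-1"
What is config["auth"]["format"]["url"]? "debug"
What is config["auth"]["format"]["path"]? 3.92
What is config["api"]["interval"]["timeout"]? 60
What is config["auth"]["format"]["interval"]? "development"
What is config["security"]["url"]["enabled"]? 6379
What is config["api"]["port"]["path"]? 5432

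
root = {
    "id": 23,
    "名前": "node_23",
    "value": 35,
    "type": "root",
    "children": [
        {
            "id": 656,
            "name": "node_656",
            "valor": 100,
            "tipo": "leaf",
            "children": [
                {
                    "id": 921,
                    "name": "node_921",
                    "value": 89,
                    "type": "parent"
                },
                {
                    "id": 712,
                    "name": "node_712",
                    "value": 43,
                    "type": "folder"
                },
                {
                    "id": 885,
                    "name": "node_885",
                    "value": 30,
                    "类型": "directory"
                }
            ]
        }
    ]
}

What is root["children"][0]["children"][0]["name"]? "node_921"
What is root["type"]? "root"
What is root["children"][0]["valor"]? 100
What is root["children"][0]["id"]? 656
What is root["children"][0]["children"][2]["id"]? 885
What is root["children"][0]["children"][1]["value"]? 43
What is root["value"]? 35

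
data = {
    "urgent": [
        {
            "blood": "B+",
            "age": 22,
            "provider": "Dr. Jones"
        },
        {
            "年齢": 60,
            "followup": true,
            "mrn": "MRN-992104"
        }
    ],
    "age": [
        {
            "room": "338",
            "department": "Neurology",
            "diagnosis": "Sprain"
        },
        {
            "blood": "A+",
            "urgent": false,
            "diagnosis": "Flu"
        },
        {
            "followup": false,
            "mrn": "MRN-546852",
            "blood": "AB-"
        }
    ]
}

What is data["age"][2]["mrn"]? "MRN-546852"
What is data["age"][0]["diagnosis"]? "Sprain"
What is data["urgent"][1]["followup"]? True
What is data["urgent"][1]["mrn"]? "MRN-992104"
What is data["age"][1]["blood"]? "A+"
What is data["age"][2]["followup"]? False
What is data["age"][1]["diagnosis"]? "Flu"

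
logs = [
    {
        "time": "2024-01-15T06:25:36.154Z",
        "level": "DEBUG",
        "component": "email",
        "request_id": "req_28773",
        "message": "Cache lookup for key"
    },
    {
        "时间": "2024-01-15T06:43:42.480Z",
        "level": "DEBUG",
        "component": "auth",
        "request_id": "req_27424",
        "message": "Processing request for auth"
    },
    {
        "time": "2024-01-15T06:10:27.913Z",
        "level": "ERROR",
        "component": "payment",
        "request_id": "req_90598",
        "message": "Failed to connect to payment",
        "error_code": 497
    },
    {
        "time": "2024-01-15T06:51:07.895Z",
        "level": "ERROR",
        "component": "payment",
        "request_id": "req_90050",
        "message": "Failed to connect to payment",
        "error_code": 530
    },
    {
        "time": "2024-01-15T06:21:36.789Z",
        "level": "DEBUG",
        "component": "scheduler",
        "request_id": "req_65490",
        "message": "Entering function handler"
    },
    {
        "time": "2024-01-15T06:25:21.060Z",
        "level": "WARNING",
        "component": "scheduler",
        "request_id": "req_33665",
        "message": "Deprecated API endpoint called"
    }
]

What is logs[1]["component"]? "auth"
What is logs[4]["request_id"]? "req_65490"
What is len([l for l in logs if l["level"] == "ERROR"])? 2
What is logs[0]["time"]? "2024-01-15T06:25:36.154Z"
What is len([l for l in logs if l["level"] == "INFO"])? 0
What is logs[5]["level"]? "WARNING"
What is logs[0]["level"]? "DEBUG"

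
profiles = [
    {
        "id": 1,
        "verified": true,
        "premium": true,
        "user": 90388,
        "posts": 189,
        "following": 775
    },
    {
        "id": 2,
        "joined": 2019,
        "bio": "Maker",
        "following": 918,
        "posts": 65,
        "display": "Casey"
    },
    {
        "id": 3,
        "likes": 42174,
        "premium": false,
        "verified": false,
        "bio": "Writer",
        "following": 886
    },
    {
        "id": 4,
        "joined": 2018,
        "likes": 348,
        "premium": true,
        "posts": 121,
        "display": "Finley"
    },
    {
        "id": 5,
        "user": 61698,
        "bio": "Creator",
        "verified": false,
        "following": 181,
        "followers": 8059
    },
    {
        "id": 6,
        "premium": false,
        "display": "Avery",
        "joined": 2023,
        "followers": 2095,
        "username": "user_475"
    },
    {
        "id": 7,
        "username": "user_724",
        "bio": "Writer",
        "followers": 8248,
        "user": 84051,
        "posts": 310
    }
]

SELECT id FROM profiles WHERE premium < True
[3, 6]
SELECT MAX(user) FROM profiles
90388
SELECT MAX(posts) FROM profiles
310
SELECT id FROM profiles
[1, 2, 3, 4, 5, 6, 7]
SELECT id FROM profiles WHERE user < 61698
[]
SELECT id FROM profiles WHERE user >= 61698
[1, 5, 7]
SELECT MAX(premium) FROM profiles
True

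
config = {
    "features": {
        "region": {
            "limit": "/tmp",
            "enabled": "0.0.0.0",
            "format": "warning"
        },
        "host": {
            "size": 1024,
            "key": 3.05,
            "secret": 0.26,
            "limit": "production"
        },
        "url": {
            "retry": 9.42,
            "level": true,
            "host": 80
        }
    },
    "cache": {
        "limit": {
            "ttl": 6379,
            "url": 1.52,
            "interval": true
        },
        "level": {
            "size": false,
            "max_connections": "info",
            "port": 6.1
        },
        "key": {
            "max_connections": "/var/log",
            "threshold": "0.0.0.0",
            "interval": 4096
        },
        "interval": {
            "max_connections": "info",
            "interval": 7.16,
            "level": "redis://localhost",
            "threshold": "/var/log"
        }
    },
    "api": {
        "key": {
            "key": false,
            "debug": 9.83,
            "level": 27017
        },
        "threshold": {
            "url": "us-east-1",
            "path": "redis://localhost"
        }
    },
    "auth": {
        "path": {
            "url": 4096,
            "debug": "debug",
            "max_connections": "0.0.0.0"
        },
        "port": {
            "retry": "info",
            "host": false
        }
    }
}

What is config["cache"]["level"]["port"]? 6.1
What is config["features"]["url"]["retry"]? 9.42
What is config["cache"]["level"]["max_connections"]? "info"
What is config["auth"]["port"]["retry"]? "info"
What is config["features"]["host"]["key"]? 3.05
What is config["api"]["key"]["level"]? 27017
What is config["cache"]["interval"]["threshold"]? "/var/log"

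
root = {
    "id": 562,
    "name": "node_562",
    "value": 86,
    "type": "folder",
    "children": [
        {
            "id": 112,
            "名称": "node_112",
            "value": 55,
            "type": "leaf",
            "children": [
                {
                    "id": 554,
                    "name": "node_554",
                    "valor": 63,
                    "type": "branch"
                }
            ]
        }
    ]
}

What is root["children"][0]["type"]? "leaf"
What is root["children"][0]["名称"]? "node_112"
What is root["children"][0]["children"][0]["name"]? "node_554"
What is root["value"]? 86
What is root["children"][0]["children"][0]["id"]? 554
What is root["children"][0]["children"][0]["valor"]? 63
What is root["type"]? "folder"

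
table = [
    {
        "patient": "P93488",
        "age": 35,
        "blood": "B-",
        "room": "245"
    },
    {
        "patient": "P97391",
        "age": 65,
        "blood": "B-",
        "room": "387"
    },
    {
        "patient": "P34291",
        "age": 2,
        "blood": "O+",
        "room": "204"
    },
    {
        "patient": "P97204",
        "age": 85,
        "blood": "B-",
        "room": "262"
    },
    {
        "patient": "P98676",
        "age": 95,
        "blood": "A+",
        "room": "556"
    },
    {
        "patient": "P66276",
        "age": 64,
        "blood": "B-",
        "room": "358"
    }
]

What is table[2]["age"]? 2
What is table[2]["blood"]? "O+"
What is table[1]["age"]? 65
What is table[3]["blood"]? "B-"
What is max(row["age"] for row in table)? 95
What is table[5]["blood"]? "B-"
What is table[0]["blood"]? "B-"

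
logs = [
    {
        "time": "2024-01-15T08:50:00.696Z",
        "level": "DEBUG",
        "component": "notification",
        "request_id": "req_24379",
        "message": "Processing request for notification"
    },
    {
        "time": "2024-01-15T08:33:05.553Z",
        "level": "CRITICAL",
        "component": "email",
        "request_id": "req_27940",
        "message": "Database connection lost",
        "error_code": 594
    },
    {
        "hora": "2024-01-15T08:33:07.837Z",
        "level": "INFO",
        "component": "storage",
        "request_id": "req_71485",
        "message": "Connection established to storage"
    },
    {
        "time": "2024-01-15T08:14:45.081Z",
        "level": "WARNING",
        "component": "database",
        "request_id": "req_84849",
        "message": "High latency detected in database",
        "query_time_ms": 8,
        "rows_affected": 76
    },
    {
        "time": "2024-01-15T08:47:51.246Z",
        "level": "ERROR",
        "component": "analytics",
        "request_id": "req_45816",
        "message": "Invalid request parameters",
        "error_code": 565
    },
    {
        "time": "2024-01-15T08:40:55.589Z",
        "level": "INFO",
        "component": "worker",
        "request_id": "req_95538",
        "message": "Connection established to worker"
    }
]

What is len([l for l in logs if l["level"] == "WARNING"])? 1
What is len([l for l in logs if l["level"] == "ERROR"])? 1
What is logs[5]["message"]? "Connection established to worker"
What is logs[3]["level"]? "WARNING"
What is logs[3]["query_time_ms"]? 8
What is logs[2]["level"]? "INFO"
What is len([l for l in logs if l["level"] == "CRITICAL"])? 1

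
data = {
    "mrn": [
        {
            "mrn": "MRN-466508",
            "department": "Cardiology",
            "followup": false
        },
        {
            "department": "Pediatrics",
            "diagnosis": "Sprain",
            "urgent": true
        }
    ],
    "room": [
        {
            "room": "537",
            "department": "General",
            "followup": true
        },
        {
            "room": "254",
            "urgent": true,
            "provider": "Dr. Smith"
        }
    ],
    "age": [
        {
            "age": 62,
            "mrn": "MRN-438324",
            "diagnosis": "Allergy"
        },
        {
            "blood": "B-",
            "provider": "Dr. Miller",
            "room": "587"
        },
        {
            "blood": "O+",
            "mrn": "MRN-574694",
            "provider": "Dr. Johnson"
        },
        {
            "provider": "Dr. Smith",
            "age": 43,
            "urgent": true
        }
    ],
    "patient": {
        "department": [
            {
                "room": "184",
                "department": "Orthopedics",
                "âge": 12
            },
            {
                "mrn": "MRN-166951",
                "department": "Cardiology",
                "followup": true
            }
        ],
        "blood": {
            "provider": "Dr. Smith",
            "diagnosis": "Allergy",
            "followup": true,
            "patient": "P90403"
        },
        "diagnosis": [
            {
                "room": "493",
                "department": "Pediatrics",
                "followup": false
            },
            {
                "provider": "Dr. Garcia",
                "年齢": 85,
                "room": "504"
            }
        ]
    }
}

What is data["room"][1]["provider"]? "Dr. Smith"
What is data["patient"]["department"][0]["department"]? "Orthopedics"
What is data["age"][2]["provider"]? "Dr. Johnson"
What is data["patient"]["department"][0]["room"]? "184"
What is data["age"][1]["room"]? "587"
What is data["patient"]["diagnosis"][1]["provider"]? "Dr. Garcia"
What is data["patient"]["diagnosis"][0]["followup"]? False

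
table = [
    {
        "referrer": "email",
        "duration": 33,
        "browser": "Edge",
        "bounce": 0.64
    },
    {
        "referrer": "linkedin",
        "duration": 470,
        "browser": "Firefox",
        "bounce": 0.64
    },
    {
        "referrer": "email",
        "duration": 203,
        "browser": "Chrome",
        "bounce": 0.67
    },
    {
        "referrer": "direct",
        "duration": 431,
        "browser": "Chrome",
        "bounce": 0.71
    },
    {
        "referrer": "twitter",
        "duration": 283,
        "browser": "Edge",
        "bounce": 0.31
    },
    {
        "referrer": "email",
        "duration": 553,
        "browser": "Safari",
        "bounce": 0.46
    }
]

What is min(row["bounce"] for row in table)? 0.31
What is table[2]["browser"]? "Chrome"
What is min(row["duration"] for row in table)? 33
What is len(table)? 6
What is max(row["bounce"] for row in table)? 0.71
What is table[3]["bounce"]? 0.71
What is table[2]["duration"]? 203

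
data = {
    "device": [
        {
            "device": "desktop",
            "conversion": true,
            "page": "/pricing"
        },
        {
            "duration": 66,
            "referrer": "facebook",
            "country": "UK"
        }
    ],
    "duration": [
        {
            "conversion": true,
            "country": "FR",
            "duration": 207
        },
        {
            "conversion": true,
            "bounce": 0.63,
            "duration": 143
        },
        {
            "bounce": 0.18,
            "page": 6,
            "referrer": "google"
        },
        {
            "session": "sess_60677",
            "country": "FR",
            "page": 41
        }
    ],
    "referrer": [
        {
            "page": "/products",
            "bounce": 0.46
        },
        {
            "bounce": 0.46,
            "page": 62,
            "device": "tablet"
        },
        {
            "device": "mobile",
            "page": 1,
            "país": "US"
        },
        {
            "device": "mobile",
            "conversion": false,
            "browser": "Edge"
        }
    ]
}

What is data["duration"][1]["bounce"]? 0.63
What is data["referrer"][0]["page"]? "/products"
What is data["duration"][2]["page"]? 6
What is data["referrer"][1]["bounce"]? 0.46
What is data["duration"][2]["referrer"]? "google"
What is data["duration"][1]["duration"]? 143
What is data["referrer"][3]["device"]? "mobile"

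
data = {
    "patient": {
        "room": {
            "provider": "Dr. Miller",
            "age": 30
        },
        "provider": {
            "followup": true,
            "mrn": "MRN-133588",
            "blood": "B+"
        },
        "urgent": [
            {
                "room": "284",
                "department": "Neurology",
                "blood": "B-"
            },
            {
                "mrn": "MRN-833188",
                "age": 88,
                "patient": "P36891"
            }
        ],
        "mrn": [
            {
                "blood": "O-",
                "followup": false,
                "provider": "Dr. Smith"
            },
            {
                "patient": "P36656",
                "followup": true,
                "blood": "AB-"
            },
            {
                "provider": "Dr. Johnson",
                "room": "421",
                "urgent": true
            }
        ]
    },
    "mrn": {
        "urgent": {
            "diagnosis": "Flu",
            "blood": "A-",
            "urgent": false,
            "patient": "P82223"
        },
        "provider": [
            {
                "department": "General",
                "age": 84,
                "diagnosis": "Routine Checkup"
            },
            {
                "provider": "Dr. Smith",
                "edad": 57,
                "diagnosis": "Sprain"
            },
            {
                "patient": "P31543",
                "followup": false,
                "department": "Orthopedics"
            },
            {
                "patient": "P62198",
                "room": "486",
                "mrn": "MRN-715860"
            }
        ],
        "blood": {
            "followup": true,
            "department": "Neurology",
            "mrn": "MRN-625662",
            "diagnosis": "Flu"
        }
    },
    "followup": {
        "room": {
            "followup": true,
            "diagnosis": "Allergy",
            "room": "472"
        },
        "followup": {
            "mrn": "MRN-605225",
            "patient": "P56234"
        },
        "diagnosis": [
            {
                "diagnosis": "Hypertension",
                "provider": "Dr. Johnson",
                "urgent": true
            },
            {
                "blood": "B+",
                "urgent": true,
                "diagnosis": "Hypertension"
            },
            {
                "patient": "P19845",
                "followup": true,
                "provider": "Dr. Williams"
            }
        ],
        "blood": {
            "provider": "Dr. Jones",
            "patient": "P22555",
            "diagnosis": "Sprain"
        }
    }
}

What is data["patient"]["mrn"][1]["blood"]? "AB-"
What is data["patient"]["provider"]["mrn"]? "MRN-133588"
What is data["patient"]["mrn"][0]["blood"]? "O-"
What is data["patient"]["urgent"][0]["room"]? "284"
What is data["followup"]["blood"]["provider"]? "Dr. Jones"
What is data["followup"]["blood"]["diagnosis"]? "Sprain"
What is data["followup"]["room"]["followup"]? True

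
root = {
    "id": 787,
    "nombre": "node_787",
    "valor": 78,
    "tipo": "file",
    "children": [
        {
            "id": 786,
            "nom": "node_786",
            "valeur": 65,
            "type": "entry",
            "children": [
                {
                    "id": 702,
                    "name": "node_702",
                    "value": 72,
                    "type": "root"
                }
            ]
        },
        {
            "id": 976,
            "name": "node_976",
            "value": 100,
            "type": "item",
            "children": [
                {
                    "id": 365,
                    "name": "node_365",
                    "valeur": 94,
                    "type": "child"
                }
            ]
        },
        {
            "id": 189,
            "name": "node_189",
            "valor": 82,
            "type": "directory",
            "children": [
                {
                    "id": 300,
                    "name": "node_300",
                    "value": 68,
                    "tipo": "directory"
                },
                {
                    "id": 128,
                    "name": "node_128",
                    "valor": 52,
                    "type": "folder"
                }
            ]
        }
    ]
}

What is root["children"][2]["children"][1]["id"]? 128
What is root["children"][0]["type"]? "entry"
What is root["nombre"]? "node_787"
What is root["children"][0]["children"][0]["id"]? 702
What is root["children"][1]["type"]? "item"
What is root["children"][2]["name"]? "node_189"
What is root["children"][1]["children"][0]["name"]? "node_365"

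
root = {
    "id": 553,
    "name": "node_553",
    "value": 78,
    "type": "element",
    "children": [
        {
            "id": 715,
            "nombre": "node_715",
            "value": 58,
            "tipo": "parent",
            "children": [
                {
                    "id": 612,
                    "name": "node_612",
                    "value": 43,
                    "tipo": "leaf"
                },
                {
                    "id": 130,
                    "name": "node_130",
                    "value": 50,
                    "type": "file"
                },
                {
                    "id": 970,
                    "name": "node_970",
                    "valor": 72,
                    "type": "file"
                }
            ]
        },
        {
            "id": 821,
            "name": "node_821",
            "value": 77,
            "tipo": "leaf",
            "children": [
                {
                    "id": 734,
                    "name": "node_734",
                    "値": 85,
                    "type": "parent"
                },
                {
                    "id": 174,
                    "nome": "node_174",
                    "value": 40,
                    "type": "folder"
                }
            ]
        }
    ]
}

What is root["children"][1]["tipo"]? "leaf"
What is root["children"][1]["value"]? 77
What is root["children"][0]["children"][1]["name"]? "node_130"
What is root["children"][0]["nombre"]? "node_715"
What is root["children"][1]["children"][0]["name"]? "node_734"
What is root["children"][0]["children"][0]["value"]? 43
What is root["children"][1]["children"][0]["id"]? 734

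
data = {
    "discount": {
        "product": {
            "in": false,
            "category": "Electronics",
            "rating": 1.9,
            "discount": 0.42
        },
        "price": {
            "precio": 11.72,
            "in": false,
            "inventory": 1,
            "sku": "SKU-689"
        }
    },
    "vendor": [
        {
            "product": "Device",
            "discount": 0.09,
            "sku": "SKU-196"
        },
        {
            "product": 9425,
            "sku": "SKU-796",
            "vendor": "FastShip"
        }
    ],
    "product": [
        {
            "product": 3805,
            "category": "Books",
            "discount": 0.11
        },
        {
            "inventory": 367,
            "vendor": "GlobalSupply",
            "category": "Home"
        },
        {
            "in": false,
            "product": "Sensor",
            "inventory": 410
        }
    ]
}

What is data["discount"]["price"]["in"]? False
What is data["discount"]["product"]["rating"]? 1.9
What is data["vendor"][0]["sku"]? "SKU-196"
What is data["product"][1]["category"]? "Home"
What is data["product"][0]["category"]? "Books"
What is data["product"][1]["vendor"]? "GlobalSupply"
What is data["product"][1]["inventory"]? 367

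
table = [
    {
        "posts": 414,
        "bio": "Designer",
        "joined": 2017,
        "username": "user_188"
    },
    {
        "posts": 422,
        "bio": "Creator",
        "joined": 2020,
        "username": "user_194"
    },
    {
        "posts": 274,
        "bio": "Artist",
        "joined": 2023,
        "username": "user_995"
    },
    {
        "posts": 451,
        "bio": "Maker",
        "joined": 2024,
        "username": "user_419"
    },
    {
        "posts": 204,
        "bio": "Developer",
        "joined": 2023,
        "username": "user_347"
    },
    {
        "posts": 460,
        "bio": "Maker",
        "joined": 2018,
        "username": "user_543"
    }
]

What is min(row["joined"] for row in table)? 2017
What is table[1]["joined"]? 2020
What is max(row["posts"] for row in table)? 460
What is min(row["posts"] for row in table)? 204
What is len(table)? 6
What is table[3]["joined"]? 2024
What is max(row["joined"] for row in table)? 2024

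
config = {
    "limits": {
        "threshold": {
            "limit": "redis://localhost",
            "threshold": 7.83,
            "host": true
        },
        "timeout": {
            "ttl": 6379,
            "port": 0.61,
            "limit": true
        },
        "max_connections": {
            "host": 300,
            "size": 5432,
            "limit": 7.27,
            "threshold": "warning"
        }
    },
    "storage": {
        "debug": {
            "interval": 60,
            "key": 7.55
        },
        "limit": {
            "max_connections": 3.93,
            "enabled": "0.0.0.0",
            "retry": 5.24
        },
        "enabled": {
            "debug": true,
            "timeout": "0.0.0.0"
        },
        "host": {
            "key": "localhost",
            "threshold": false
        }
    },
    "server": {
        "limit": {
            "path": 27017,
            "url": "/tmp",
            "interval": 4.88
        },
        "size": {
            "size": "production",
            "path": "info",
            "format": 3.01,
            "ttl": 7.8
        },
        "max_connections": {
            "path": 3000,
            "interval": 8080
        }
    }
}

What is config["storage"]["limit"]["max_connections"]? 3.93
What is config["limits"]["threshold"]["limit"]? "redis://localhost"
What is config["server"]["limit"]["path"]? 27017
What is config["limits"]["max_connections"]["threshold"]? "warning"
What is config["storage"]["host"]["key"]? "localhost"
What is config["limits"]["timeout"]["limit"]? True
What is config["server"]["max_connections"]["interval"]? 8080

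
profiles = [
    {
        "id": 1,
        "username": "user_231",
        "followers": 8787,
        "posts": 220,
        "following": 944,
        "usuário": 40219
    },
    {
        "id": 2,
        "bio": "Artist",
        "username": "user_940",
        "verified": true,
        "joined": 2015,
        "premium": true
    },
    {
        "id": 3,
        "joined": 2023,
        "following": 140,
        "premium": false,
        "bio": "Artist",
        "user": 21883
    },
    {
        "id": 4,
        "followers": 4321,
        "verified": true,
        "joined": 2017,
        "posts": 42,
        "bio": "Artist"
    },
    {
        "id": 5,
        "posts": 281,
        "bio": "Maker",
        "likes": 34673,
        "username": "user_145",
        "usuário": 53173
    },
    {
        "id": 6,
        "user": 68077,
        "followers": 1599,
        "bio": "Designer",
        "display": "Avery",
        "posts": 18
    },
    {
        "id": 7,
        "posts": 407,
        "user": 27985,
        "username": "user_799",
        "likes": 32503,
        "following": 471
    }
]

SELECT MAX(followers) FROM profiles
8787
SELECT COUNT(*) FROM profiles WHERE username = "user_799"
1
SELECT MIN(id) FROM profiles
1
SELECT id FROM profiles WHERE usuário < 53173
[1]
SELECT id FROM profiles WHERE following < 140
[]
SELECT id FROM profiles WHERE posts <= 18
[6]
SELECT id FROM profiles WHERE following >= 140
[1, 3, 7]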